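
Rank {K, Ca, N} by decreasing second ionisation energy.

K, N, Ca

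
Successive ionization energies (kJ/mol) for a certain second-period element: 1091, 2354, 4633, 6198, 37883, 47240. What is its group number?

Look for the largest jump between consecutive ionization energies: IE5/IE4 ≈ 6.1, far larger than any earlier ratio.
That jump marks the point where a core electron is being removed. So the atom has 4 valence electrons.
A main-group element with 4 valence electrons is in group 14.

Group 14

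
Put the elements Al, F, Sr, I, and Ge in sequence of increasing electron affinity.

Sr < Al < Ge < I < F

F is in period 2, group 17; Al is in period 3, group 13; Ge is in period 4, group 14; Sr is in period 5, group 2; I is in period 5, group 17.
EA tends to increase across a period and decrease down a group, though the pattern is less regular than for IE or radius.
Here both period and group differ, so the two effects have to be weighed against each other.
Al > Sr: both effects reinforce here, so Al is clearly the higher of the two.
Ge > Al: the two effects oppose for this pair; the across-period effect wins (119 vs 42 kJ/mol).
I > Ge: period and group pull opposite ways; the across-period shift dominates (295 vs 119 kJ/mol).
F > I: F sits above I in group 17, so the down-group effect alone puts F higher.
Approximate values (kJ/mol): F 328, Al 42, Ge 119, Sr 5, I 295.
So from lowest to highest: Sr < Al < Ge < I < F.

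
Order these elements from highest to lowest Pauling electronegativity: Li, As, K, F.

F > As > Li > K

Smaller atoms with higher effective nuclear charge are more electronegative.
Neither a single period nor a single group — weigh both effects.
Li > K: Li sits above K in group 1, so the down-group effect alone puts Li higher.
As > Li: the two effects oppose for this pair; the across-period effect wins (2.18 vs 0.98).
F > As: both effects reinforce here, so F is clearly the higher of the two.
For reference (Pauling): Li 0.98, F 3.98, K 0.82, As 2.18.
So from highest to lowest: F > As > Li > K.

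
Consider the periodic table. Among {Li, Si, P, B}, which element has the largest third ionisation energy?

Li

Consider each +2 ion: Li²⁺ is already 1 electron into the core; Si²⁺ still has 2 valence electrons; P²⁺ still has 3 valence electrons; B²⁺ still has 1 valence electron.
Breaking into a closed-shell core is much more expensive than removing a leftover valence electron — Li has the largest IE_3 here.
Valence configurations: Si²⁺ [Ne]3s², P²⁺ [Ne]3s²3p¹, B²⁺ [He]2s¹.
P²⁺ loses a lone 3p electron whereas Si²⁺ must break into a filled 3s² pair, so IE_3(Si) > IE_3(P) even though P has the higher nuclear charge.
The numbers (kJ/mol): Li 11815, Si 3232, P 2914, B 3660.
So the third ionization energies run P < Si < B < Li.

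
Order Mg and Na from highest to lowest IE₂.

After 1 electron has been removed, what remains? Mg⁺ still has 1 valence electron; Na⁺ is the bare [Ne] core.
Breaking into a closed-shell core is much more expensive than removing a leftover valence electron — Na has the largest IE_2 here.
Tabulated IE_2 (kJ/mol): Mg 1451, Na 4562.
Hence IE_2: Mg < Na.

Na, Mg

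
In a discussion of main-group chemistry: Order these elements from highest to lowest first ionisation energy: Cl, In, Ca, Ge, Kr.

Cl is in period 3, group 17; Ca is in period 4, group 2; Ge is in period 4, group 14; Kr is in period 4, group 18; In is in period 5, group 13.
Across a period the outer electron is held more tightly (higher IE₁); down a group it sits in a higher shell, more shielded, and comes off more easily.
Here both period and group differ, so the two effects have to be weighed against each other.
Ca > In: period and group pull opposite ways; the down-group shift dominates (590 vs 558 kJ/mol).
Ge > Ca: Ge lies to the right of Ca in period 4, so the across-period effect alone puts Ge higher.
Cl > Ge: both effects reinforce here, so Cl is clearly the higher of the two.
Kr > Cl: the two effects oppose for this pair; the across-period effect wins (1351 vs 1251 kJ/mol).
Tabulated first ionization energy (kJ/mol): Cl 1251, Ca 590, Ge 762, Kr 1351, In 558.
So from highest to lowest: Kr > Cl > Ge > Ca > In.

Kr, Cl, Ge, Ca, In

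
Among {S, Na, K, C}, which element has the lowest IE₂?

S

IE_2 is the cost of taking one more electron from the +1 cation: S⁺ still has 5 valence electrons; Na⁺ is the bare [Ne] core; K⁺ is the bare [Ar] core; C⁺ still has 3 valence electrons.
Breaking into a closed-shell core is much more expensive than removing a leftover valence electron — K and Na have the largest IE_2 here.
Valence configurations: S⁺ [Ne]3s²3p³, C⁺ [He]2s²2p¹.
Approximate IE_2 values (kJ/mol): S 2252, Na 4562, K 3052, C 2353.
So the second ionization energies run S < C < K < Na.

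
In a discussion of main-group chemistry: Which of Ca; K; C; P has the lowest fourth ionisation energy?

P

The fourth ionization energy removes an electron from the +3 ion. For each element: Ca³⁺ is already 1 electron into the core; K³⁺ is already 2 electrons into the core; C³⁺ still has 1 valence electron; P³⁺ still has 2 valence electrons.
Usually core removal costs more than valence removal, but here the competition is close: a tightly held n=2 valence electron can cost more to remove than an n=3 core electron, so the actual values have to decide it.
Valence configurations: C³⁺ [He]2s¹, P³⁺ [Ne]3s².
The numbers (kJ/mol): Ca 6491, K 5877, C 6223, P 4964.
Overall IE_4 order: P < K < C < Ca.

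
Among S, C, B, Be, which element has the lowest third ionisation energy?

The third ionization energy removes an electron from the +2 ion. For each element: S²⁺ still has 4 valence electrons; C²⁺ still has 2 valence electrons; B²⁺ still has 1 valence electron; Be²⁺ is the bare [He] core.
Core electrons are held far more tightly than valence electrons, so Be tops the IE_3 order.
Valence configurations: S²⁺ [Ne]3s²3p², C²⁺ [He]2s², B²⁺ [He]2s¹.
The numbers (kJ/mol): S 3357, C 4620, B 3660, Be 14849.
Putting it together, IE_3: S < B < C < Be.

S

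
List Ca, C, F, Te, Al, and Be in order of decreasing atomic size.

Be is in period 2, group 2; C is in period 2, group 14; F is in period 2, group 17; Al is in period 3, group 13; Ca is in period 4, group 2; Te is in period 5, group 16.
Radius decreases left→right (rising Z_eff, same n) and increases top→bottom (higher n).
Here both period and group differ, so the two effects have to be weighed against each other.
C > F: both are in period 2; the period trend gives C the larger value.
Be > C: both are in period 2; the period trend gives Be the larger value.
Al > Be: the two effects oppose for this pair; the down-group effect wins (126 vs 102 pm).
Te > Al: the two effects oppose for this pair; the down-group effect wins (136 vs 126 pm).
Ca > Te: period and group pull opposite ways; the across-period shift dominates (171 vs 136 pm).
Approximate values (pm): Be 102, C 75, F 64, Al 126, Ca 171, Te 136.
So from largest to smallest: Ca > Te > Al > Be > C > F.

Ca > Te > Al > Be > C > F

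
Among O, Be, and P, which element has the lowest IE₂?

After 1 electron has been removed, what remains? O⁺ still has 5 valence electrons; Be⁺ still has 1 valence electron; P⁺ still has 4 valence electrons.
All are still removing valence electrons, so compare the +1 ions as you would atoms: IE_2 generally rises across a period (higher Z_eff) and falls down a group (larger shell), subject to the usual subshell exceptions.
Valence configurations: O⁺ [He]2s²2p³, Be⁺ [He]2s¹, P⁺ [Ne]3s²3p².
Tabulated IE_2 (kJ/mol): O 3388, Be 1757, P 1907.
Putting it together, IE_2: Be < P < O.

Be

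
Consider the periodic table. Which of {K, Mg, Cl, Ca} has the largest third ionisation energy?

IE_3 is the cost of taking one more electron from the +2 cation: K²⁺ is already 1 electron into the core; Mg²⁺ is the bare [Ne] core; Cl²⁺ still has 5 valence electrons; Ca²⁺ is the bare [Ar] core.
Core electrons are held far more tightly than valence electrons, so K, Ca and Mg top the IE_3 order.
Tabulated IE_3 (kJ/mol): K 4420, Mg 7733, Cl 3822, Ca 4912.
So the third ionization energies run Cl < K < Ca < Mg.

Mg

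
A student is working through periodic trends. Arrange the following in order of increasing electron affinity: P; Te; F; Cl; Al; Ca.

Ca < Al < P < Te < F < Cl

Adding an electron releases more energy for atoms nearer the top right (short of the noble gases).
These span different periods and groups, so the two trends combine.
Al > Ca: relative to Ca, both the across-period and down-group shifts push Al's electron affinity up.
P > Al: P lies to the right of Al in period 3, so the across-period effect alone puts P higher.
Te > P: period and group pull opposite ways; the across-period shift dominates (190 vs 72 kJ/mol).
F > Te: both effects reinforce here, so F is clearly the higher of the two.
Cl > F: this pair runs against the simple trend — see the exception note.
Note the exception: Cl has a higher electron affinity than F, contrary to the simple trend — F's small 2p subshell makes the incoming electron feel strong e⁻–e⁻ repulsion, so Cl actually releases more energy on gaining an electron.
For reference (kJ/mol): F 328, Al 42, P 72, Cl 349, Ca 2, Te 190.
So from lowest to highest: Ca < Al < P < Te < F < Cl.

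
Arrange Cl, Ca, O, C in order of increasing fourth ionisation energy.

IE_4 is the cost of taking one more electron from the +3 cation: Cl³⁺ still has 4 valence electrons; Ca³⁺ is already 1 electron into the core; O³⁺ still has 3 valence electrons; C³⁺ still has 1 valence electron.
Usually core removal costs more than valence removal, but here the competition is close: a tightly held n=2 valence electron can cost more to remove than an n=3 core electron, so the actual values have to decide it.
Valence configurations: Cl³⁺ [Ne]3s²3p², O³⁺ [He]2s²2p¹, C³⁺ [He]2s¹.
Approximate IE_4 values (kJ/mol): Cl 5159, Ca 6491, O 7469, C 6223.
Overall IE_4 order: Cl < C < Ca < O.

Cl, C, Ca, O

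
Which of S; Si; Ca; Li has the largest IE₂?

Li

The second ionization energy removes an electron from the +1 ion. For each element: S⁺ still has 5 valence electrons; Si⁺ still has 3 valence electrons; Ca⁺ still has 1 valence electron; Li⁺ is the bare [He] core.
Pulling an electron out of a noble-gas core costs far more than removing a remaining valence electron, so Li sits at the high end of IE_2.
Valence configurations: S⁺ [Ne]3s²3p³, Si⁺ [Ne]3s²3p¹, Ca⁺ [Ar]4s¹.
The numbers (kJ/mol): S 2252, Si 1577, Ca 1145, Li 7298.
So the second ionization energies run Ca < Si < S < Li.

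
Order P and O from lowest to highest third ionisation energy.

P < O

Consider each +2 ion: P²⁺ still has 3 valence electrons; O²⁺ still has 4 valence electrons.
All are still removing valence electrons, so compare the +2 ions as you would atoms: IE_3 generally rises across a period (higher Z_eff) and falls down a group (larger shell), subject to the usual subshell exceptions.
Valence configurations: P²⁺ [Ne]3s²3p¹, O²⁺ [He]2s²2p².
Tabulated IE_3 (kJ/mol): P 2914, O 5300.
So the third ionization energies run P < O.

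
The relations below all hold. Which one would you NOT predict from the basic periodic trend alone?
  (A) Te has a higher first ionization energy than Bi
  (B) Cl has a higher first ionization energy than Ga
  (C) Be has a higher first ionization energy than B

The general trend: first ionization energy increases across a period and decreases down a group.
(A) Te (period 5, group 16) vs Bi (period 6, group 15): the stated order agrees with the simple trend.
(B) Cl (period 3, group 17) vs Ga (period 4, group 13): the stated order agrees with the simple trend.
(C) Be (period 2, group 2) vs B (period 2, group 13): the stated order contradicts the simple trend.
The exception is (C): removing B's lone 2p electron is easier than breaking Be's filled 2s².

(C)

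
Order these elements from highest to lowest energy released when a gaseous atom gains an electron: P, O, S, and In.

S > O > P > In

O is in period 2, group 16; P is in period 3, group 15; S is in period 3, group 16; In is in period 5, group 13.
Atoms with high Z_eff and room in the valence shell (especially the halogens) have the most exothermic electron affinities.
These span different periods and groups, so the two trends combine.
P > In: both effects reinforce here, so P is clearly the higher of the two.
O > P: relative to P, both the across-period and down-group shifts push O's electron affinity up.
S > O: this pair runs against the simple trend — see the exception note.
Note the exception: S has a higher electron affinity than O, contrary to the simple trend — the compact 2p subshell of O repels the added electron more than S's larger 3p does.
Tabulated electron affinity (kJ/mol): O 141, P 72, S 200, In 29.
So from highest to lowest: S > O > P > In.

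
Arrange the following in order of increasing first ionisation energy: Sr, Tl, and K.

K is in period 4, group 1; Sr is in period 5, group 2; Tl is in period 6, group 13.
Across a period the outer electron is held more tightly (higher IE₁); down a group it sits in a higher shell, more shielded, and comes off more easily.
A diagonal step moves right (one effect) and down (the opposite effect) at once.
Sr > K: period and group pull opposite ways; the across-period shift dominates (550 vs 419 kJ/mol).
Tl > Sr: period and group pull opposite ways; the across-period shift dominates (589 vs 550 kJ/mol).
Approximate values (kJ/mol): K 419, Sr 550, Tl 589.
So from lowest to highest: K < Sr < Tl.

K, Sr, Tl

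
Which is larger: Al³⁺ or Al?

Forming Al³⁺ removes 3 electrons from Al. Fewer electrons for the same nuclear charge means less shielding and a higher Z_eff on the remaining electrons, and for main-group metals the entire outer shell is lost.
A cation is smaller than its parent atom: Al³⁺ < Al.

Al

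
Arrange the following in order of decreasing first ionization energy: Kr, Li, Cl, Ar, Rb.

First ionization energy rises across a period (greater Z_eff holds electrons more tightly) and falls down a group (valence electrons are farther from the nucleus).
These span different periods and groups, so the two trends combine.
Li > Rb: they share group 1; the group trend gives Li the larger value.
Cl > Li: period and group pull opposite ways; the across-period shift dominates (1251 vs 520 kJ/mol).
Kr > Cl: the two effects oppose for this pair; the across-period effect wins (1351 vs 1251 kJ/mol).
Ar > Kr: Ar sits above Kr in group 18, so the down-group effect alone puts Ar higher.
For reference (kJ/mol): Li 520, Cl 1251, Ar 1521, Kr 1351, Rb 403.
So from highest to lowest: Ar > Kr > Cl > Li > Rb.

Ar > Kr > Cl > Li > Rb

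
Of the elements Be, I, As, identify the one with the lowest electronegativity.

Be

EN rises left→right (higher Z_eff, smaller atoms) and falls top→bottom (larger, more shielded atoms).
Here both period and group differ, so the two effects have to be weighed against each other.
As > Be: the two effects oppose for this pair; the across-period effect wins (2.18 vs 1.57).
I > As: the two effects oppose for this pair; the across-period effect wins (2.66 vs 2.18).
For reference (Pauling): Be 1.57, As 2.18, I 2.66.
The lowest electronegativity among these belongs to Be.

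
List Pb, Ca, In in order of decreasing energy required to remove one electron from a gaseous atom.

Pb > Ca > In

Ca is in period 4, group 2; In is in period 5, group 13; Pb is in period 6, group 14.
First ionization energy rises across a period (greater Z_eff holds electrons more tightly) and falls down a group (valence electrons are farther from the nucleus).
A diagonal step moves right (one effect) and down (the opposite effect) at once.
Ca > In: period and group pull opposite ways; the down-group shift dominates (590 vs 558 kJ/mol).
Pb > Ca: the two effects oppose for this pair; the across-period effect wins (716 vs 590 kJ/mol).
For reference (kJ/mol): Ca 590, In 558, Pb 716.
So from highest to lowest: Pb > Ca > In.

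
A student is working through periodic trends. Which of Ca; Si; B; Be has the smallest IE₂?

The second ionization energy removes an electron from the +1 ion. For each element: Ca⁺ still has 1 valence electron; Si⁺ still has 3 valence electrons; B⁺ still has 2 valence electrons; Be⁺ still has 1 valence electron.
All are still removing valence electrons, so compare the +1 ions as you would atoms: IE_2 generally rises across a period (higher Z_eff) and falls down a group (larger shell), subject to the usual subshell exceptions.
Valence configurations: Ca⁺ [Ar]4s¹, Si⁺ [Ne]3s²3p¹, B⁺ [He]2s², Be⁺ [He]2s¹.
Tabulated IE_2 (kJ/mol): Ca 1145, Si 1577, B 2427, Be 1757.
Overall IE_2 order: Ca < Si < Be < B.

Ca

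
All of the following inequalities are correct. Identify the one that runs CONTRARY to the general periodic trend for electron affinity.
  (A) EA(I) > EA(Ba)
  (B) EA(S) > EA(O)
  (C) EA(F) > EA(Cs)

The general trend: electron affinity increases across a period and decreases down a group.
(A) I (period 5, group 17) vs Ba (period 6, group 2): the stated order agrees with the simple trend.
(B) S (period 3, group 16) vs O (period 2, group 16): the stated order contradicts the simple trend.
(C) F (period 2, group 17) vs Cs (period 6, group 1): the stated order agrees with the simple trend.
The exception is (B): the compact 2p subshell of O repels the added electron more than S's larger 3p does.

(B)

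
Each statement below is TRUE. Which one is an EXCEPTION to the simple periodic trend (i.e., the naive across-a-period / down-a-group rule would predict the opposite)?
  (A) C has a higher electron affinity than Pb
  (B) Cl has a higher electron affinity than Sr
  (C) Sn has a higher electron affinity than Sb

(C)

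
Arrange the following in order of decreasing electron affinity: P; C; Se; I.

I > Se > C > P

EA tends to increase across a period and decrease down a group, though the pattern is less regular than for IE or radius.
A diagonal step moves right (one effect) and down (the opposite effect) at once.
C > P: period and group pull opposite ways; the down-group shift dominates (122 vs 72 kJ/mol).
Se > C: period and group pull opposite ways; the across-period shift dominates (195 vs 122 kJ/mol).
I > Se: the two effects oppose for this pair; the across-period effect wins (295 vs 195 kJ/mol).
Tabulated electron affinity (kJ/mol): C 122, P 72, Se 195, I 295.
So from highest to lowest: I > Se > C > P.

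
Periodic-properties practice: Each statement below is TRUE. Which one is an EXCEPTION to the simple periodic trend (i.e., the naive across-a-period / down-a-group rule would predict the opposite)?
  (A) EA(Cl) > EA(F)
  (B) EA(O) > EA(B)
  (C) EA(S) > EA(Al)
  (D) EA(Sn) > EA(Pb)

The general trend: electron affinity increases across a period and decreases down a group.
(A) Cl (period 3, group 17) vs F (period 2, group 17): the stated order contradicts the simple trend.
(B) O (period 2, group 16) vs B (period 2, group 13): the stated order agrees with the simple trend.
(C) S (period 3, group 16) vs Al (period 3, group 13): the stated order agrees with the simple trend.
(D) Sn (period 5, group 14) vs Pb (period 6, group 14): the stated order agrees with the simple trend.
The exception is (A): F's small 2p subshell makes the incoming electron feel strong e⁻–e⁻ repulsion, so Cl actually releases more energy on gaining an electron.

(A)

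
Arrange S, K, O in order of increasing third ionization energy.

The third ionization energy removes an electron from the +2 ion. For each element: S²⁺ still has 4 valence electrons; K²⁺ is already 1 electron into the core; O²⁺ still has 4 valence electrons.
Usually core removal costs more than valence removal, but here the competition is close: a tightly held n=2 valence electron can cost more to remove than an n=3 core electron, so the actual values have to decide it.
Valence configurations: S²⁺ [Ne]3s²3p², O²⁺ [He]2s²2p².
Approximate IE_3 values (kJ/mol): S 3357, K 4420, O 5300.
Putting it together, IE_3: S < K < O.

S, K, O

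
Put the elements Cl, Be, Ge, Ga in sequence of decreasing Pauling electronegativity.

Atoms toward the upper right of the periodic table pull bonding electrons most strongly.
Here both period and group differ, so the two effects have to be weighed against each other.
Ga > Be: period and group pull opposite ways; the across-period shift dominates (1.81 vs 1.57).
Ge > Ga: both are in period 4; the period trend gives Ge the larger value.
Cl > Ge: both effects reinforce here, so Cl is clearly the higher of the two.
Approximate values (Pauling): Be 1.57, Cl 3.16, Ga 1.81, Ge 2.01.
So from highest to lowest: Cl > Ge > Ga > Be.

Cl, Ge, Ga, Be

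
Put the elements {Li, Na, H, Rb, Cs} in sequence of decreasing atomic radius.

Cs, Rb, Na, Li, H

H is in period 1, group 1; Li is in period 2, group 1; Na is in period 3, group 1; Rb is in period 5, group 1; Cs is in period 6, group 1.
Radius decreases left→right (rising Z_eff, same n) and increases top→bottom (higher n).
All are in group 1, so atomic radius increases down the group.
So from largest to smallest: Cs > Rb > Na > Li > H.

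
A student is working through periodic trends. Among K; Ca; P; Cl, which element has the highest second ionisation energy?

After 1 electron has been removed, what remains? K⁺ is the bare [Ar] core; Ca⁺ still has 1 valence electron; P⁺ still has 4 valence electrons; Cl⁺ still has 6 valence electrons.
Breaking into a closed-shell core is much more expensive than removing a leftover valence electron — K has the largest IE_2 here.
Valence configurations: Ca⁺ [Ar]4s¹, P⁺ [Ne]3s²3p², Cl⁺ [Ne]3s²3p⁴.
Tabulated IE_2 (kJ/mol): K 3052, Ca 1145, P 1907, Cl 2298.
So the second ionization energies run Ca < P < Cl < K.

K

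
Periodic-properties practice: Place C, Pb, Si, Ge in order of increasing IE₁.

Pb < Ge < Si < C

C is in period 2, group 14; Si is in period 3, group 14; Ge is in period 4, group 14; Pb is in period 6, group 14.
Across a period the outer electron is held more tightly (higher IE₁); down a group it sits in a higher shell, more shielded, and comes off more easily.
All are in group 14, so first ionization energy increases up the group.
So from lowest to highest: Pb < Ge < Si < C.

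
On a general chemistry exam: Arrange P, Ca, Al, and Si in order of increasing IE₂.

Ca, Si, Al, P

Consider each +1 ion: P⁺ still has 4 valence electrons; Ca⁺ still has 1 valence electron; Al⁺ still has 2 valence electrons; Si⁺ still has 3 valence electrons.
All are still removing valence electrons, so compare the +1 ions as you would atoms: IE_2 generally rises across a period (higher Z_eff) and falls down a group (larger shell), subject to the usual subshell exceptions.
Valence configurations: P⁺ [Ne]3s²3p², Ca⁺ [Ar]4s¹, Al⁺ [Ne]3s², Si⁺ [Ne]3s²3p¹.
Si⁺ loses a lone 3p electron whereas Al⁺ must break into a filled 3s² pair, so IE_2(Al) > IE_2(Si) even though Si has the higher nuclear charge.
The numbers (kJ/mol): P 1907, Ca 1145, Al 1817, Si 1577.
Hence IE_2: Ca < Si < Al < P.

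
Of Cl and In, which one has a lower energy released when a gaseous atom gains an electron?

In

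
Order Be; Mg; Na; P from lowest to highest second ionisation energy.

The second ionization energy removes an electron from the +1 ion. For each element: Be⁺ still has 1 valence electron; Mg⁺ still has 1 valence electron; Na⁺ is the bare [Ne] core; P⁺ still has 4 valence electrons.
Pulling an electron out of a noble-gas core costs far more than removing a remaining valence electron, so Na sits at the high end of IE_2.
Valence configurations: Be⁺ [He]2s¹, Mg⁺ [Ne]3s¹, P⁺ [Ne]3s²3p².
The numbers (kJ/mol): Be 1757, Mg 1451, Na 4562, P 1907.
So the second ionization energies run Mg < Be < P < Na.

Mg, Be, P, Na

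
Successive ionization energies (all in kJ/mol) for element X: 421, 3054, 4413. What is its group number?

Group 1

Look for the largest jump between consecutive ionization energies: IE2/IE1 ≈ 7.3, far larger than any earlier ratio.
That jump marks the point where a core electron is being removed. So the atom has 1 valence electron.
A main-group element with 1 valence electron is in group 1.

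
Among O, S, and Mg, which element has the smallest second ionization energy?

The second ionization energy removes an electron from the +1 ion. For each element: O⁺ still has 5 valence electrons; S⁺ still has 5 valence electrons; Mg⁺ still has 1 valence electron.
All are still removing valence electrons, so compare the +1 ions as you would atoms: IE_2 generally rises across a period (higher Z_eff) and falls down a group (larger shell), subject to the usual subshell exceptions.
Valence configurations: O⁺ [He]2s²2p³, S⁺ [Ne]3s²3p³, Mg⁺ [Ne]3s¹.
Approximate IE_2 values (kJ/mol): O 3388, S 2252, Mg 1451.
Putting it together, IE_2: Mg < S < O.

Mg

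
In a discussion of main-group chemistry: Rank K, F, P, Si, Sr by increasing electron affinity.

Sr < K < P < Si < F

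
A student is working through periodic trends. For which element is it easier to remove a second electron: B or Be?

Consider each +1 ion: B⁺ still has 2 valence electrons; Be⁺ still has 1 valence electron.
All are still removing valence electrons, so compare the +1 ions as you would atoms: IE_2 generally rises across a period (higher Z_eff) and falls down a group (larger shell), subject to the usual subshell exceptions.
Valence configurations: B⁺ [He]2s², Be⁺ [He]2s¹.
The numbers (kJ/mol): B 2427, Be 1757.
Overall IE_2 order: Be < B.

Be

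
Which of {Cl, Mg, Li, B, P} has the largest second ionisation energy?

Li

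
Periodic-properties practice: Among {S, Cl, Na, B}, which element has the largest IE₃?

After 2 electrons have been removed, what remains? S²⁺ still has 4 valence electrons; Cl²⁺ still has 5 valence electrons; Na²⁺ is already 1 electron into the core; B²⁺ still has 1 valence electron.
Breaking into a closed-shell core is much more expensive than removing a leftover valence electron — Na has the largest IE_3 here.
Valence configurations: S²⁺ [Ne]3s²3p², Cl²⁺ [Ne]3s²3p³, B²⁺ [He]2s¹.
The numbers (kJ/mol): S 3357, Cl 3822, Na 6910, B 3660.
Putting it together, IE_3: S < B < Cl < Na.

Na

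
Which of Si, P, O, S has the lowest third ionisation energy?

P

IE_3 is the cost of taking one more electron from the +2 cation: Si²⁺ still has 2 valence electrons; P²⁺ still has 3 valence electrons; O²⁺ still has 4 valence electrons; S²⁺ still has 4 valence electrons.
All are still removing valence electrons, so compare the +2 ions as you would atoms: IE_3 generally rises across a period (higher Z_eff) and falls down a group (larger shell), subject to the usual subshell exceptions.
Valence configurations: Si²⁺ [Ne]3s², P²⁺ [Ne]3s²3p¹, O²⁺ [He]2s²2p², S²⁺ [Ne]3s²3p².
P²⁺ loses a lone 3p electron whereas Si²⁺ must break into a filled 3s² pair, so IE_3(Si) > IE_3(P) even though P has the higher nuclear charge.
Tabulated IE_3 (kJ/mol): Si 3232, P 2914, O 5300, S 3357.
Overall IE_3 order: P < Si < S < O.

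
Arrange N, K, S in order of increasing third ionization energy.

S < K < N

The third ionization energy removes an electron from the +2 ion. For each element: N²⁺ still has 3 valence electrons; K²⁺ is already 1 electron into the core; S²⁺ still has 4 valence electrons.
Usually core removal costs more than valence removal, but here the competition is close: a tightly held n=2 valence electron can cost more to remove than an n=3 core electron, so the actual values have to decide it.
Valence configurations: N²⁺ [He]2s²2p¹, S²⁺ [Ne]3s²3p².
Approximate IE_3 values (kJ/mol): N 4578, K 4420, S 3357.
So the third ionization energies run S < K < N.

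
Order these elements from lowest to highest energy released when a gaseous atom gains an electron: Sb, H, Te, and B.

B < H < Sb < Te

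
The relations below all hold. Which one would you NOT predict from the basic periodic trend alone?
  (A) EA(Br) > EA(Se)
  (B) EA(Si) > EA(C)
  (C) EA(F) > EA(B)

(B)

The general trend: electron affinity increases across a period and decreases down a group.
(A) Br (period 4, group 17) vs Se (period 4, group 16): the stated order agrees with the simple trend.
(B) Si (period 3, group 14) vs C (period 2, group 14): the stated order contradicts the simple trend.
(C) F (period 2, group 17) vs B (period 2, group 13): the stated order agrees with the simple trend.
The exception is (B): Si's larger, more diffuse 3p orbitals accept an added electron slightly more readily than C's compact 2p.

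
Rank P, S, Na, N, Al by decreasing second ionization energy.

Na, N, S, P, Al

The second ionization energy removes an electron from the +1 ion. For each element: P⁺ still has 4 valence electrons; S⁺ still has 5 valence electrons; Na⁺ is the bare [Ne] core; N⁺ still has 4 valence electrons; Al⁺ still has 2 valence electrons.
Breaking into a closed-shell core is much more expensive than removing a leftover valence electron — Na has the largest IE_2 here.
Valence configurations: P⁺ [Ne]3s²3p², S⁺ [Ne]3s²3p³, N⁺ [He]2s²2p², Al⁺ [Ne]3s².
Approximate IE_2 values (kJ/mol): P 1907, S 2252, Na 4562, N 2856, Al 1817.
Putting it together, IE_2: Al < P < S < N < Na.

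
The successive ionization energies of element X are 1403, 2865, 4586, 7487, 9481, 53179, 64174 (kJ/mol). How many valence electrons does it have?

5

Look for the largest jump between consecutive ionization energies: IE6/IE5 ≈ 5.6, far larger than any earlier ratio.
That jump marks the point where a core electron is being removed. So the atom has 5 valence electrons.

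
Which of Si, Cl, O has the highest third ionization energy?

After 2 electrons have been removed, what remains? Si²⁺ still has 2 valence electrons; Cl²⁺ still has 5 valence electrons; O²⁺ still has 4 valence electrons.
All are still removing valence electrons, so compare the +2 ions as you would atoms: IE_3 generally rises across a period (higher Z_eff) and falls down a group (larger shell), subject to the usual subshell exceptions.
Valence configurations: Si²⁺ [Ne]3s², Cl²⁺ [Ne]3s²3p³, O²⁺ [He]2s²2p².
The numbers (kJ/mol): Si 3232, Cl 3822, O 5300.
Overall IE_3 order: Si < Cl < O.

O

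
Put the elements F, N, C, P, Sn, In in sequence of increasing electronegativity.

In, Sn, P, C, N, F

EN rises left→right (higher Z_eff, smaller atoms) and falls top→bottom (larger, more shielded atoms).
Here both period and group differ, so the two effects have to be weighed against each other.
Sn > In: both are in period 5; the period trend gives Sn the larger value.
P > Sn: relative to Sn, both the across-period and down-group shifts push P's electronegativity up.
C > P: period and group pull opposite ways; the down-group shift dominates (2.55 vs 2.19).
N > C: both are in period 2; the period trend gives N the larger value.
F > N: both are in period 2; the period trend gives F the larger value.
For reference (Pauling): C 2.55, N 3.04, F 3.98, P 2.19, In 1.78, Sn 1.96.
So from lowest to highest: In < Sn < P < C < N < F.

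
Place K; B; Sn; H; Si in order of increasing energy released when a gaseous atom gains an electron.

B < K < H < Sn < Si

H is in period 1, group 1; B is in period 2, group 13; Si is in period 3, group 14; K is in period 4, group 1; Sn is in period 5, group 14.
Adding an electron releases more energy for atoms nearer the top right (short of the noble gases).
Here both period and group differ, so the two effects have to be weighed against each other.
K > B: this pair runs against the simple trend — see the exception note.
H > K: they share group 1; the group trend gives H the larger value.
Sn > H: the two effects oppose for this pair; the across-period effect wins (107 vs 73 kJ/mol).
Si > Sn: Si sits above Sn in group 14, so the down-group effect alone puts Si higher.
Note the exception: K has a higher electron affinity than B, contrary to the simple trend — B's ns²np¹ configuration gives only a small electron affinity — the sparsely filled np subshell binds an added electron weakly.
For reference (kJ/mol): H 73, B 27, Si 134, K 48, Sn 107.
So from lowest to highest: B < K < H < Sn < Si.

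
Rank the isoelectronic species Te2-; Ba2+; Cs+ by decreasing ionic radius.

Te2- > Cs+ > Ba2+

All of these have 54 electrons, so size is governed by nuclear charge alone: the more protons, the stronger the pull on the same electron cloud, and the smaller the ion.
Nuclear charges: Ba2+ (Z=56), Cs+ (Z=55), Te2- (Z=52).
Largest to smallest: Te2- > Cs+ > Ba2+.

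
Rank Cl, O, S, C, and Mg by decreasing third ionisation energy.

The third ionization energy removes an electron from the +2 ion. For each element: Cl²⁺ still has 5 valence electrons; O²⁺ still has 4 valence electrons; S²⁺ still has 4 valence electrons; C²⁺ still has 2 valence electrons; Mg²⁺ is the bare [Ne] core.
Breaking into a closed-shell core is much more expensive than removing a leftover valence electron — Mg has the largest IE_3 here.
Valence configurations: Cl²⁺ [Ne]3s²3p³, O²⁺ [He]2s²2p², S²⁺ [Ne]3s²3p², C²⁺ [He]2s².
Tabulated IE_3 (kJ/mol): Cl 3822, O 5300, S 3357, C 4620, Mg 7733.
Hence IE_3: S < Cl < C < O < Mg.

Mg, O, C, Cl, S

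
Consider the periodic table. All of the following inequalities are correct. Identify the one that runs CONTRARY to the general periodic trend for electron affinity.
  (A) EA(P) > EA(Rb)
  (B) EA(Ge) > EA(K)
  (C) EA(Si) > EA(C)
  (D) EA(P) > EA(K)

(C)

The general trend: electron affinity increases across a period and decreases down a group.
(A) P (period 3, group 15) vs Rb (period 5, group 1): the stated order agrees with the simple trend.
(B) Ge (period 4, group 14) vs K (period 4, group 1): the stated order agrees with the simple trend.
(C) Si (period 3, group 14) vs C (period 2, group 14): the stated order contradicts the simple trend.
(D) P (period 3, group 15) vs K (period 4, group 1): the stated order agrees with the simple trend.
The exception is (C): Si's larger, more diffuse 3p orbitals accept an added electron slightly more readily than C's compact 2p.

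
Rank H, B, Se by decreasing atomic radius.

H is in period 1, group 1; B is in period 2, group 13; Se is in period 4, group 16.
Atomic radius shrinks across a period as nuclear charge pulls the same shell inward, and grows down a group as new shells are added.
These span different periods and groups, so the two trends combine.
B > H: period and group pull opposite ways; the down-group shift dominates (85 vs 32 pm).
Se > B: the two effects oppose for this pair; the down-group effect wins (116 vs 85 pm).
Tabulated atomic radius (pm): H 32, B 85, Se 116.
So from largest to smallest: Se > B > H.

Se, B, H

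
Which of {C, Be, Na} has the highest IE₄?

Be

After 3 electrons have been removed, what remains? C³⁺ still has 1 valence electron; Be³⁺ is already 1 electron into the core; Na³⁺ is already 2 electrons into the core.
Core electrons are held far more tightly than valence electrons, so Na and Be top the IE_4 order.
Approximate IE_4 values (kJ/mol): C 6223, Be 21007, Na 9543.
Hence IE_4: C < Na < Be.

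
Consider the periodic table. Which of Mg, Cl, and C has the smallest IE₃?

Cl

After 2 electrons have been removed, what remains? Mg²⁺ is the bare [Ne] core; Cl²⁺ still has 5 valence electrons; C²⁺ still has 2 valence electrons.
Core electrons are held far more tightly than valence electrons, so Mg tops the IE_3 order.
Valence configurations: Cl²⁺ [Ne]3s²3p³, C²⁺ [He]2s².
The numbers (kJ/mol): Mg 7733, Cl 3822, C 4620.
Overall IE_3 order: Cl < C < Mg.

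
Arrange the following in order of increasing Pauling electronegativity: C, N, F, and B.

Atoms toward the upper right of the periodic table pull bonding electrons most strongly.
All lie in period 2, so electronegativity increases left to right.
So from lowest to highest: B < C < N < F.

B < C < N < F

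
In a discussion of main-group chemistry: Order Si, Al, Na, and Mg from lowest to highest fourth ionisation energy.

After 3 electrons have been removed, what remains? Si³⁺ still has 1 valence electron; Al³⁺ is the bare [Ne] core; Na³⁺ is already 2 electrons into the core; Mg³⁺ is already 1 electron into the core.
Breaking into a closed-shell core is much more expensive than removing a leftover valence electron — Na, Mg and Al have the largest IE_4 here.
Approximate IE_4 values (kJ/mol): Si 4356, Al 11577, Na 9543, Mg 10543.
So the fourth ionization energies run Si < Na < Mg < Al.

Si < Na < Mg < Al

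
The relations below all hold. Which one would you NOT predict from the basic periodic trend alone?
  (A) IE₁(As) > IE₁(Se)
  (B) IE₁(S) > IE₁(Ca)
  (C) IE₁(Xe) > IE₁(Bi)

(A)

The general trend: first ionisation energy increases across a period and decreases down a group.
(A) As (period 4, group 15) vs Se (period 4, group 16): the stated order contradicts the simple trend.
(B) S (period 3, group 16) vs Ca (period 4, group 2): the stated order agrees with the simple trend.
(C) Xe (period 5, group 18) vs Bi (period 6, group 15): the stated order agrees with the simple trend.
The exception is (A): Se (4p⁴) ionizes more easily than half-filled As (4p³).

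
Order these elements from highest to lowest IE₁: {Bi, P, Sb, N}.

N is in period 2, group 15; P is in period 3, group 15; Sb is in period 5, group 15; Bi is in period 6, group 15.
IE₁ increases left→right with effective nuclear charge and decreases top→bottom as the valence shell moves farther out.
All are in group 15, so first ionization energy increases up the group.
So from highest to lowest: N > P > Sb > Bi.

N, P, Sb, Bi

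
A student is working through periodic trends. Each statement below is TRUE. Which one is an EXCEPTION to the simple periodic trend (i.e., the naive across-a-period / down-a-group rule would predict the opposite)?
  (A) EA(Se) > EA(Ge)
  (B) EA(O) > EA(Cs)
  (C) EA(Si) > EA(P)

(C)

The general trend: electron affinity increases across a period and decreases down a group.
(A) Se (period 4, group 16) vs Ge (period 4, group 14): the stated order agrees with the simple trend.
(B) O (period 2, group 16) vs Cs (period 6, group 1): the stated order agrees with the simple trend.
(C) Si (period 3, group 14) vs P (period 3, group 15): the stated order contradicts the simple trend.
The exception is (C): adding an electron to P's half-filled 3p³ is unfavourable, so Si (3p²) has the more exothermic EA.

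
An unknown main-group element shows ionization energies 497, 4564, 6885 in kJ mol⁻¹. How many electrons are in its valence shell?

Look for the largest jump between consecutive ionization energies: IE2/IE1 ≈ 9.2, far larger than any earlier ratio.
That jump marks the point where a core electron is being removed. So the atom has 1 valence electron.

1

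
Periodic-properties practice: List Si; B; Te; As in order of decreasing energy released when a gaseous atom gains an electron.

Te > Si > As > B

Atoms with high Z_eff and room in the valence shell (especially the halogens) have the most exothermic electron affinities.
A diagonal step moves right (one effect) and down (the opposite effect) at once.
As > B: period and group pull opposite ways; the across-period shift dominates (78 vs 27 kJ/mol).
Si > As: the two effects oppose for this pair; the down-group effect wins (134 vs 78 kJ/mol).
Te > Si: the two effects oppose for this pair; the across-period effect wins (190 vs 134 kJ/mol).
Approximate values (kJ/mol): B 27, Si 134, As 78, Te 190.
So from highest to lowest: Te > Si > As > B.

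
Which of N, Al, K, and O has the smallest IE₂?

Al

IE_2 is the cost of taking one more electron from the +1 cation: N⁺ still has 4 valence electrons; Al⁺ still has 2 valence electrons; K⁺ is the bare [Ar] core; O⁺ still has 5 valence electrons.
Usually core removal costs more than valence removal, but here the competition is close: a tightly held n=2 valence electron can cost more to remove than an n=3 core electron, so the actual values have to decide it.
Valence configurations: N⁺ [He]2s²2p², Al⁺ [Ne]3s², O⁺ [He]2s²2p³.
Approximate IE_2 values (kJ/mol): N 2856, Al 1817, K 3052, O 3388.
Putting it together, IE_2: Al < N < K < O.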